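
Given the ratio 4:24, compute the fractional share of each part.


Total parts = 4 + 24 = 28
First part: 4/28 = 1/7
Second part: 24/28 = 6/7
= 1/7 and 6/7

1/7 and 6/7


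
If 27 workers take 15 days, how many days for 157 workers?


Inverse proportion: x × y = constant
k = 27 × 15 = 405
y₂ = k / 157 = 405 / 157
= 2.58

2.58


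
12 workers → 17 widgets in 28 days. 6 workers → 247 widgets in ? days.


Days ∝ work / workers, so d₂ = d₁ × (m₁/m₂) × (w₂/w₁)
Workers factor (inverse): 12/6 = 2.0000
Work factor (direct): 247/17 ≈ 14.5294
d₂ = 28 × 12/6 × 247/17 = (28 × 12 × 247) / (6 × 17) = 82992/102
≈ 813.65 days

813.65 days


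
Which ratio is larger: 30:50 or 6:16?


30/50 = 0.6000
6/16 = 0.3750
0.6000 > 0.3750, so 30:50 is greater
= 30:50

30:50


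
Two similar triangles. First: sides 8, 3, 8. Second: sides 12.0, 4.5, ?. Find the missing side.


Scale factor = 12.0/8 = 1.5
Missing side = 8 × 1.5
= 12.0

12.0


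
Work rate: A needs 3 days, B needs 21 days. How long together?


Rate of A = 1/3 per day
Rate of B = 1/21 per day
Combined rate = 1/3 + 1/21 = 24/63 ≈ 0.3810 per day
Days = 1 / combined rate = 63/24
≈ 2.63 days

2.63 days


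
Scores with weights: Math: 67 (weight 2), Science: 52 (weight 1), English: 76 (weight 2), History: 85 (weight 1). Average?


Numerator = 67×2 + 52×1 + 76×2 + 85×1
= 134 + 52 + 152 + 85
= 423
Total weight = 6
Weighted avg = 423/6
= 70.50

70.50


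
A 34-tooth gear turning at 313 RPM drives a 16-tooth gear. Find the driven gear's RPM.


Gear ratio = 34:16 = 17:8
RPM_B = RPM_A × (teeth_A / teeth_B)
= 313 × (34/16)
= 665.1 RPM

665.1 RPM


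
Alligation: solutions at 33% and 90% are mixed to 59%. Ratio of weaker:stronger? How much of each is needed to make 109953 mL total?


Let x parts of 33% mix with y parts of 90%.
33x + 90y = 59(x + y)
33x + 90y = 59x + 59y
x(33 - 59) = y(59 - 90)
x/y = (90 - 59)/(59 - 33) = 31/26
Simplify: 31:26
Total parts = 57; one part = 109953/57 = 1929.00 mL
33% solution: 31×1929.00 = 59799.00 mL
90% solution: 26×1929.00 = 50154.00 mL
= ratio 31:26; 59799.00 mL and 50154.00 mL

ratio 31:26; 59799.00 mL and 50154.00 mL


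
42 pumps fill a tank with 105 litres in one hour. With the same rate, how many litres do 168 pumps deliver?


Direct proportion: y/x = constant
k = 105/42 = 2.5000
y₂ = k × 168 = 105 × 168 / 42 = 17640/42
= 420.00

420.00


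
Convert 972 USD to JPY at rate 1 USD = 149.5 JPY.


Amount × rate = 972 × 149.5
= 145314.00 JPY

145314.00 JPY


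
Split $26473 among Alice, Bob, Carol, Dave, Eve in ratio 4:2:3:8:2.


Total parts = 4 + 2 + 3 + 8 + 2 = 19
Alice: 26473 × 4/19 = 5573.26
Bob: 26473 × 2/19 = 2786.63
Carol: 26473 × 3/19 = 4179.95
Dave: 26473 × 8/19 = 11146.53
Eve: 26473 × 2/19 = 2786.63
= Alice: $5573.26, Bob: $2786.63, Carol: $4179.95, Dave: $11146.53, Eve: $2786.63

Alice: $5573.26, Bob: $2786.63, Carol: $4179.95, Dave: $11146.53, Eve: $2786.63


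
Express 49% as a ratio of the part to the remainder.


49% means 49 parts out of 100; remainder = 51
Part : remainder = 49:51
GCD = 1
= 49:51

49:51


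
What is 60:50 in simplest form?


GCD(60, 50) = 10
60/10 : 50/10
= 6:5

6:5


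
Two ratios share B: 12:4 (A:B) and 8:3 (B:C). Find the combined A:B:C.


Match B: multiply A:B by 8 → 96:32
Multiply B:C by 4 → 32:12
Combined: 96:32:12
GCD = 4
= 24:8:3

24:8:3


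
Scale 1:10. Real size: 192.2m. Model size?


Model size = real / scale
= 192.2 / 10
= 19.2200 m

19.2200 m


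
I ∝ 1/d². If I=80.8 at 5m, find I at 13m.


I₁d₁² = I₂d₂²
I₂ = I₁ × (d₁/d₂)²
= 80.8 × (5/13)²
= 80.8 × 25/169
= 2020/169
≈ 11.9527

11.9527


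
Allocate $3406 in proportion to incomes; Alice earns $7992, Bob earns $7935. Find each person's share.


Total income = 7992 + 7935 = $15927
Alice: $3406 × 7992/15927 = $1709.09
Bob: $3406 × 7935/15927 = $1696.91
= Alice: $1709.09, Bob: $1696.91

Alice: $1709.09, Bob: $1696.91


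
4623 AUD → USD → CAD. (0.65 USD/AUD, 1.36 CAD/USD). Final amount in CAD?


Step 1: 4623 AUD × 0.65 = 3004.95 USD
Step 2: 3004.95 USD × 1.36 = 4086.73 CAD
Implied rate AUD→CAD = 0.65 × 1.36 = 0.8840
= 4086.73 CAD

4086.73 CAD


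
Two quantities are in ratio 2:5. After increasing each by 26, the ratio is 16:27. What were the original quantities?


Let A = 2k, B = 5k.
(2k + 26) / (5k + 26) = 16/27
Cross-multiply: 27(2k + 26) = 16(5k + 26)
54k + 702 = 80k + 416
54k - 80k = 416 - 702
-26k = -286
k = -286/-26 = 11
A = 2×11 = 22, B = 5×11 = 55
= A = 22, B = 55

A = 22, B = 55


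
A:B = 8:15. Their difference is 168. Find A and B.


Let A = 8k, B = 15k.
15k - 8k = 168
7k = 168 → k = 168/7 = 24
A = 8×24 = 192, B = 15×24 = 360
= A = 192, B = 360

A = 192, B = 360


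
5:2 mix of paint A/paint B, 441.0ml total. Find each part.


Total parts = 5 + 2 = 7
paint A: 441.0 × 5/7 = 315.0ml
paint B: 441.0 × 2/7 = 126.0ml
= 315.0ml and 126.0ml

315.0ml and 126.0ml


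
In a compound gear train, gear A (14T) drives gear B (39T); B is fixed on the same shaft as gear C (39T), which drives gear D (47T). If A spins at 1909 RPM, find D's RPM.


Stage 1: RPM_B = RPM_A × t_A/t_B = 1909 × 14/39 = 26726/39 ≈ 685.28
B and C share a shaft → RPM_C = RPM_B
Stage 2: RPM_D = RPM_C × t_C/t_D = RPM_A × (t_A×t_C)/(t_B×t_D)
Overall ratio = (14×39)/(39×47) = 546/1833
RPM_D = 1909 × 546/1833 = 1042314/1833
≈ 568.64 RPM

568.64 RPM


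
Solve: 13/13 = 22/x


Cross multiply: 13 × x = 13 × 22
13x = 286
x = 286 / 13
= 22.00

22.00


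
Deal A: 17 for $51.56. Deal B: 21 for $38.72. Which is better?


Deal A: $51.56/17 = $3.0329/unit
Deal B: $38.72/21 = $1.8438/unit
B is cheaper per unit
= Deal B

Deal B


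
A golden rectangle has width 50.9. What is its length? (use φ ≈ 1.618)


φ = (1 + √5) / 2 ≈ 1.618
Length = width × φ = 50.9 × 1.618 = 82.3562
≈ 82.36

82.36


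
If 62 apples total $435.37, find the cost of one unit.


Unit rate = total / quantity
= 435.37 / 62
= $7.02 per unit

$7.02 per unit


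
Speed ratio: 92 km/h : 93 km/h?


Ratio = 92:93
GCD = 1
Simplified = 92:93
Time ratio (same distance) = 93:92
Speed ratio = 92:93

92:93


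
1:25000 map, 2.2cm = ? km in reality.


Real distance = map distance × scale
= 2.2cm × 25000
= 55000 cm = 550.0 m
= 0.550 km

0.550 km


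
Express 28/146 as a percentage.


Percentage = (part / whole) × 100
= (28 / 146) × 100
≈ 19.18%

19.18%


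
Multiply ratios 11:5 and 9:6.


Compound ratio = (11×9) : (5×6)
= 99:30
GCD = 3
= 33:10

33:10


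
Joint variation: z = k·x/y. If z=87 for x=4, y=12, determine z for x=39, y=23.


z = k·x/y
Solve for k using the known point: k = z·y/x = 87×12/4 = 1044/4 = 261.0000
Now evaluate at x=39, y=23:
z = k × 39 / 23 = (1044 × 39) / (4 × 23) = 40716/92
≈ 442.5652

442.5652


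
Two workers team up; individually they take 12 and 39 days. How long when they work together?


Rate of A = 1/12 per day
Rate of B = 1/39 per day
Combined rate = 1/12 + 1/39 = 51/468 ≈ 0.1090 per day
Days = 1 / combined rate = 468/51
≈ 9.18 days

9.18 days


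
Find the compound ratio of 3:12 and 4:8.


Compound ratio = (3×4) : (12×8)
= 12:96
GCD = 12
= 1:8

1:8


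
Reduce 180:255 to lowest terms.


GCD(180, 255) = 15
180/15 : 255/15
= 12:17

12:17


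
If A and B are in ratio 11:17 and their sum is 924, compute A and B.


Let A = 11k, B = 17k.
11k + 17k = 924
28k = 924 → k = 924/28 = 33
A = 11×33 = 363, B = 17×33 = 561
= A = 363, B = 561

A = 363, B = 561


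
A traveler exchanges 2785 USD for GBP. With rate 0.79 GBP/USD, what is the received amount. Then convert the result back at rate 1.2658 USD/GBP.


Amount × rate = 2785 × 0.79 = 2200.15 GBP
Round-trip: 2200.15 × 1.2658 = 2784.95 USD
= 2200.15 GBP, then 2784.95 USD

2200.15 GBP, then 2784.95 USD


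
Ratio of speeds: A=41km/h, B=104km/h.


Ratio = 41:104
GCD = 1
Simplified = 41:104
Time ratio (same distance) = 104:41
Speed ratio = 41:104

41:104


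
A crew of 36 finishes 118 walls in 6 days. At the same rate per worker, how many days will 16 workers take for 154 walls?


Days ∝ work / workers, so d₂ = d₁ × (m₁/m₂) × (w₂/w₁)
Workers factor (inverse): 36/16 = 2.2500
Work factor (direct): 154/118 ≈ 1.3051
d₂ = 6 × 36/16 × 154/118 = (6 × 36 × 154) / (16 × 118) = 33264/1888
≈ 17.62 days

17.62 days


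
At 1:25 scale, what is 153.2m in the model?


Model size = real / scale
= 153.2 / 25
= 6.1280 m

6.1280 m


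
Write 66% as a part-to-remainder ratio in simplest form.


66% means 66 parts out of 100; remainder = 34
Part : remainder = 66:34
GCD = 2
= 33:17

33:17


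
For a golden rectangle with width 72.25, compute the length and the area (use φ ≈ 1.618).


φ = (1 + √5) / 2 ≈ 1.618
Length = width × φ = 72.25 × 1.618 = 116.9005
≈ 116.90
Area = width × length = 72.25 × 116.9005 = 8446.061125 ≈ 8446.06
= Length: 116.90, Area: 8446.06

Length: 116.90, Area: 8446.06


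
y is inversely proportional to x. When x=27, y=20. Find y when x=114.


Inverse proportion: x × y = constant
k = 27 × 20 = 540
y₂ = k / 114 = 540 / 114
= 4.74

4.74


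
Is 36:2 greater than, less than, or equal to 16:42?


36/2 = 18.0000
16/42 = 0.3810
18.0000 > 0.3810, so 36:2 is greater
= greater than

greater than


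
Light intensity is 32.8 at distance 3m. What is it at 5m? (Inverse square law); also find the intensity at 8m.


I₁d₁² = I₂d₂²
I at 5m = 32.8 × (3/5)² = 32.8 × 9/25 = 295.2/25 = 11.8080
I at 8m = 32.8 × (3/8)² = 32.8 × 9/64 = 295.2/64 = 4.6125
= 11.8080 and 4.6125

11.8080 and 4.6125


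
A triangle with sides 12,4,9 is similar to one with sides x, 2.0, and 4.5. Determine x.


Scale factor = 2.0/4 = 0.5
Missing side = 12 × 0.5
= 6.0

6.0


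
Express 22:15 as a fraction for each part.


Total parts = 22 + 15 = 37
First part: 22/37 = 22/37
Second part: 15/37 = 15/37
= 22/37 and 15/37

22/37 and 15/37


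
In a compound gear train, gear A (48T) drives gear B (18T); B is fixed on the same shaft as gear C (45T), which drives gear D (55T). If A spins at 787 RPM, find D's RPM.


Stage 1: RPM_B = RPM_A × t_A/t_B = 787 × 48/18 = 37776/18 ≈ 2098.67
B and C share a shaft → RPM_C = RPM_B
Stage 2: RPM_D = RPM_C × t_C/t_D = RPM_A × (t_A×t_C)/(t_B×t_D)
Overall ratio = (48×45)/(18×55) = 2160/990
RPM_D = 787 × 2160/990 = 1699920/990
≈ 1717.09 RPM

1717.09 RPM


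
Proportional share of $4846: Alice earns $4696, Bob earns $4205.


Total income = 4696 + 4205 = $8901
Alice: $4846 × 4696/8901 = $2556.66
Bob: $4846 × 4205/8901 = $2289.34
= Alice: $2556.66, Bob: $2289.34

Alice: $2556.66, Bob: $2289.34


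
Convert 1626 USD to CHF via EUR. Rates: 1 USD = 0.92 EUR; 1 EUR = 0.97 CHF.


Step 1: 1626 USD × 0.92 = 1495.92 EUR
Step 2: 1495.92 EUR × 0.97 = 1451.04 CHF
Implied rate USD→CHF = 0.92 × 0.97 = 0.8924
= 1451.04 CHF

1451.04 CHF


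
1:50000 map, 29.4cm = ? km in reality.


Real distance = map distance × scale
= 29.4cm × 50000
= 1470000 cm = 14700.0 m
= 14.700 km

14.700 km


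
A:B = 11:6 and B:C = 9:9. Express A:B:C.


Match B: multiply A:B by 9 → 99:54
Multiply B:C by 6 → 54:54
Combined: 99:54:54
GCD = 9
= 11:6:6

11:6:6


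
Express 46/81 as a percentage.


Percentage = (part / whole) × 100
= (46 / 81) × 100
≈ 56.79%

56.79%


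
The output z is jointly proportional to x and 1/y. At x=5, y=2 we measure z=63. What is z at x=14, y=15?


z = k·x/y
Solve for k using the known point: k = z·y/x = 63×2/5 = 126/5 = 25.2000
Now evaluate at x=14, y=15:
z = k × 14 / 15 = (126 × 14) / (5 × 15) = 1764/75
= 23.5200

23.5200


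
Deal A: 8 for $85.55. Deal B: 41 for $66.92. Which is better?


Deal A: $85.55/8 = $10.6938/unit
Deal B: $66.92/41 = $1.6322/unit
B is cheaper per unit
= Deal B

Deal B


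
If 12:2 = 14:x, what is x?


Cross multiply: 12 × x = 2 × 14
12x = 28
x = 28 / 12
= 2.33

2.33


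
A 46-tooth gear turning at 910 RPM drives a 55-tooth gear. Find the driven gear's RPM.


Gear ratio = 46:55 = 46:55
RPM_B = RPM_A × (teeth_A / teeth_B)
= 910 × (46/55)
= 761.1 RPM

761.1 RPM


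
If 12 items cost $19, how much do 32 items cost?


Direct proportion: y/x = constant
k = 19/12 ≈ 1.5833
y₂ = k × 32 = 19 × 32 / 12 = 608/12
≈ 50.67

50.67


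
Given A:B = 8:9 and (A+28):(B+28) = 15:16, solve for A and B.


Let A = 8k, B = 9k.
(8k + 28) / (9k + 28) = 15/16
Cross-multiply: 16(8k + 28) = 15(9k + 28)
128k + 448 = 135k + 420
128k - 135k = 420 - 448
-7k = -28
k = -28/-7 = 4
A = 8×4 = 32, B = 9×4 = 36
= A = 32, B = 36

A = 32, B = 36


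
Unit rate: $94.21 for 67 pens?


Unit rate = total / quantity
= 94.21 / 67
= $1.41 per unit

$1.41 per unit


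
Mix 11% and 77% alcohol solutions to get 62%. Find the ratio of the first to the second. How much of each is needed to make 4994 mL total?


Let x parts of 11% mix with y parts of 77%.
11x + 77y = 62(x + y)
11x + 77y = 62x + 62y
x(11 - 62) = y(62 - 77)
x/y = (77 - 62)/(62 - 11) = 15/51
Simplify: 5:17
Total parts = 22; one part = 4994/22 = 227.00 mL
11% solution: 5×227.00 = 1135.00 mL
77% solution: 17×227.00 = 3859.00 mL
= ratio 5:17; 1135.00 mL and 3859.00 mL

ratio 5:17; 1135.00 mL and 3859.00 mL


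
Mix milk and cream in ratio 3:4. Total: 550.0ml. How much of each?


Total parts = 3 + 4 = 7
milk: 550.0 × 3/7 = 235.7ml
cream: 550.0 × 4/7 = 314.3ml
= 235.7ml and 314.3ml

235.7ml and 314.3ml


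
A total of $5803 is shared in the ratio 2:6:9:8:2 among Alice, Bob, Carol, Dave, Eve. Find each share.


Total parts = 2 + 6 + 9 + 8 + 2 = 27
Alice: 5803 × 2/27 = 429.85
Bob: 5803 × 6/27 = 1289.56
Carol: 5803 × 9/27 = 1934.33
Dave: 5803 × 8/27 = 1719.41
Eve: 5803 × 2/27 = 429.85
= Alice: $429.85, Bob: $1289.56, Carol: $1934.33, Dave: $1719.41, Eve: $429.85

Alice: $429.85, Bob: $1289.56, Carol: $1934.33, Dave: $1719.41, Eve: $429.85


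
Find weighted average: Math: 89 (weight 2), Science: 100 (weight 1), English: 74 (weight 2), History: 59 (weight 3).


Numerator = 89×2 + 100×1 + 74×2 + 59×3
= 178 + 100 + 148 + 177
= 603
Total weight = 8
Weighted avg = 603/8
= 75.38

75.38


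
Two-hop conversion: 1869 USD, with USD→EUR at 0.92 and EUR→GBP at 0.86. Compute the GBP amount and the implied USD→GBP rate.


Step 1: 1869 USD × 0.92 = 1719.48 EUR
Step 2: 1719.48 EUR × 0.86 = 1478.75 GBP
Implied rate USD→GBP = 0.92 × 0.86 = 0.7912
= 1478.75 GBP; implied rate 0.7912 GBP/USD

1478.75 GBP; implied rate 0.7912 GBP/USD


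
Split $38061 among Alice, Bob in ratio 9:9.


Total parts = 9 + 9 = 18
Alice: 38061 × 9/18 = 19030.50
Bob: 38061 × 9/18 = 19030.50
= Alice: $19030.50, Bob: $19030.50

Alice: $19030.50, Bob: $19030.50


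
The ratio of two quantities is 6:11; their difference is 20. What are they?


Let A = 6k, B = 11k.
11k - 6k = 20
5k = 20 → k = 20/5 = 4
A = 6×4 = 24, B = 11×4 = 44
= A = 24, B = 44

A = 24, B = 44


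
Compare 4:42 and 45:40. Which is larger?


4/42 = 0.0952
45/40 = 1.1250
0.0952 < 1.1250, so 4:42 is less
= 45:40

45:40


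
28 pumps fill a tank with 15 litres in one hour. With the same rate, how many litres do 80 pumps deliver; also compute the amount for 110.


Direct proportion: y/x = constant
k = 15/28 ≈ 0.5357
y at x=80: k × 80 = 15 × 80 / 28 = 1200/28 ≈ 42.86
y at x=110: k × 110 = 15 × 110 / 28 = 1650/28 ≈ 58.93
= 42.86 and 58.93

42.86 and 58.93


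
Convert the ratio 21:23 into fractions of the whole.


Total parts = 21 + 23 = 44
First part: 21/44 = 21/44
Second part: 23/44 = 23/44
= 21/44 and 23/44

21/44 and 23/44


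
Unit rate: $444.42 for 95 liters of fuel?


Unit rate = total / quantity
= 444.42 / 95
= $4.68 per unit

$4.68 per unit


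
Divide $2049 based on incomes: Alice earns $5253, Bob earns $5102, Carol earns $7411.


Total income = 5253 + 5102 + 7411 = $17766
Alice: $2049 × 5253/17766 = $605.84
Bob: $2049 × 5102/17766 = $588.43
Carol: $2049 × 7411/17766 = $854.73
= Alice: $605.84, Bob: $588.43, Carol: $854.73

Alice: $605.84, Bob: $588.43, Carol: $854.73


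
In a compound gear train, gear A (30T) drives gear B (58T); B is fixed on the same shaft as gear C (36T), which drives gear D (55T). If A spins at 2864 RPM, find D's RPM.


Stage 1: RPM_B = RPM_A × t_A/t_B = 2864 × 30/58 = 85920/58 ≈ 1481.38
B and C share a shaft → RPM_C = RPM_B
Stage 2: RPM_D = RPM_C × t_C/t_D = RPM_A × (t_A×t_C)/(t_B×t_D)
Overall ratio = (30×36)/(58×55) = 1080/3190
RPM_D = 2864 × 1080/3190 = 3093120/3190
≈ 969.63 RPM

969.63 RPM


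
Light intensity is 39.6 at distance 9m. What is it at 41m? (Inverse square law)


I₁d₁² = I₂d₂²
I₂ = I₁ × (d₁/d₂)²
= 39.6 × (9/41)²
= 39.6 × 81/1681
= 3207.6/1681
≈ 1.9081

1.9081


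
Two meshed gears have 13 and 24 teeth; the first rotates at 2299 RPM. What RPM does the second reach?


Gear ratio = 13:24 = 13:24
RPM_B = RPM_A × (teeth_A / teeth_B)
= 2299 × (13/24)
= 1245.3 RPM

1245.3 RPM


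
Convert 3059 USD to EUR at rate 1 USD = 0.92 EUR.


Amount × rate = 3059 × 0.92
= 2814.28 EUR

2814.28 EUR


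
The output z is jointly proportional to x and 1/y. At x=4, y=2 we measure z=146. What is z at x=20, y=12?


z = k·x/y
Solve for k using the known point: k = z·y/x = 146×2/4 = 292/4 = 73.0000
Now evaluate at x=20, y=12:
z = k × 20 / 12 = (292 × 20) / (4 × 12) = 5840/48
≈ 121.6667

121.6667


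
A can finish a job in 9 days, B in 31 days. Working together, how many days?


Rate of A = 1/9 per day
Rate of B = 1/31 per day
Combined rate = 1/9 + 1/31 = 40/279 ≈ 0.1434 per day
Days = 1 / combined rate = 279/40
≈ 6.98 days

6.98 days


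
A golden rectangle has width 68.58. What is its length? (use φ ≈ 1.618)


φ = (1 + √5) / 2 ≈ 1.618
Length = width × φ = 68.58 × 1.618 = 110.96244
≈ 110.96

110.96


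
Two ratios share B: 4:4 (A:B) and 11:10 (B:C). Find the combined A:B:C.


Match B: multiply A:B by 11 → 44:44
Multiply B:C by 4 → 44:40
Combined: 44:44:40
GCD = 4
= 11:11:10

11:11:10


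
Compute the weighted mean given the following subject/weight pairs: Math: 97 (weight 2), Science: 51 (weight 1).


Numerator = 97×2 + 51×1
= 194 + 51
= 245
Total weight = 3
Weighted avg = 245/3
= 81.67

81.67


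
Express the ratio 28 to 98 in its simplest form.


GCD(28, 98) = 14
28/14 : 98/14
= 2:7

2:7


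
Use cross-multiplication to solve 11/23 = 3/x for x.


Cross multiply: 11 × x = 23 × 3
11x = 69
x = 69 / 11
= 6.27

6.27


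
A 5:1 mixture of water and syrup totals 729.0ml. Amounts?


Total parts = 5 + 1 = 6
water: 729.0 × 5/6 = 607.5ml
syrup: 729.0 × 1/6 = 121.5ml
= 607.5ml and 121.5ml

607.5ml and 121.5ml


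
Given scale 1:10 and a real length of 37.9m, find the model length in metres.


Model size = real / scale
= 37.9 / 10
= 3.7900 m

3.7900 m


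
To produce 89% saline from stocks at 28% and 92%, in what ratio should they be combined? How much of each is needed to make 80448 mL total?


Let x parts of 28% mix with y parts of 92%.
28x + 92y = 89(x + y)
28x + 92y = 89x + 89y
x(28 - 89) = y(89 - 92)
x/y = (92 - 89)/(89 - 28) = 3/61
Simplify: 3:61
Total parts = 64; one part = 80448/64 = 1257.00 mL
28% solution: 3×1257.00 = 3771.00 mL
92% solution: 61×1257.00 = 76677.00 mL
= ratio 3:61; 3771.00 mL and 76677.00 mL

ratio 3:61; 3771.00 mL and 76677.00 mL


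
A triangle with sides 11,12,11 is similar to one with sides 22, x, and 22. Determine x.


Scale factor = 22/11 = 2
Missing side = 12 × 2
= 24.0

24.0


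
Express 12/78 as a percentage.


Percentage = (part / whole) × 100
= (12 / 78) × 100
≈ 15.38%

15.38%


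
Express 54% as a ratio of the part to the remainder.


54% means 54 parts out of 100; remainder = 46
Part : remainder = 54:46
GCD = 2
= 27:23

27:23


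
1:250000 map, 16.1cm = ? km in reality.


Real distance = map distance × scale
= 16.1cm × 250000
= 4025000 cm = 40250.0 m
= 40.250 km

40.250 km


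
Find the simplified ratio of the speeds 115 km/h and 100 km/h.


Ratio = 115:100
GCD = 5
Simplified = 23:20
Time ratio (same distance) = 20:23
Speed ratio = 23:20

23:20


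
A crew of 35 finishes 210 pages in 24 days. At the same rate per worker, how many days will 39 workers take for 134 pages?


Days ∝ work / workers, so d₂ = d₁ × (m₁/m₂) × (w₂/w₁)
Workers factor (inverse): 35/39 ≈ 0.8974
Work factor (direct): 134/210 ≈ 0.6381
d₂ = 24 × 35/39 × 134/210 = (24 × 35 × 134) / (39 × 210) = 112560/8190
≈ 13.74 days

13.74 days


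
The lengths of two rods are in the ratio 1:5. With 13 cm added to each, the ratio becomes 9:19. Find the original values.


Let A = 1k, B = 5k.
(1k + 13) / (5k + 13) = 9/19
Cross-multiply: 19(1k + 13) = 9(5k + 13)
19k + 247 = 45k + 117
19k - 45k = 117 - 247
-26k = -130
k = -130/-26 = 5
A = 1×5 = 5, B = 5×5 = 25
= A = 5, B = 25

A = 5, B = 25


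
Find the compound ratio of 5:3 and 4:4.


Compound ratio = (5×4) : (3×4)
= 20:12
GCD = 4
= 5:3

5:3


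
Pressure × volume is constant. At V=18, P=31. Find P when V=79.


Inverse proportion: x × y = constant
k = 18 × 31 = 558
y₂ = k / 79 = 558 / 79
= 7.06

7.06


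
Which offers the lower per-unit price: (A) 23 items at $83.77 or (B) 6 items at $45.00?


Deal A: $83.77/23 = $3.6422/unit
Deal B: $45.00/6 = $7.5000/unit
A is cheaper per unit
= Deal A

Deal A


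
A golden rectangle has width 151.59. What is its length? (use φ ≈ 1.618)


φ = (1 + √5) / 2 ≈ 1.618
Length = width × φ = 151.59 × 1.618 = 245.27262
≈ 245.27

245.27


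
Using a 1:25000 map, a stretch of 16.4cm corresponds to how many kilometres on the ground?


Real distance = map distance × scale
= 16.4cm × 25000
= 410000 cm = 4100.0 m
= 4.100 km

4.100 km


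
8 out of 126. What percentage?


Percentage = (part / whole) × 100
= (8 / 126) × 100
≈ 6.35%

6.35%


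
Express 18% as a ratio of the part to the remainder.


18% means 18 parts out of 100; remainder = 82
Part : remainder = 18:82
GCD = 2
= 9:41

9:41


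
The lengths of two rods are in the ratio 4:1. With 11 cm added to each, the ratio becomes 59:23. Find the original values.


Let A = 4k, B = 1k.
(4k + 11) / (1k + 11) = 59/23
Cross-multiply: 23(4k + 11) = 59(1k + 11)
92k + 253 = 59k + 649
92k - 59k = 649 - 253
33k = 396
k = 396/33 = 12
A = 4×12 = 48, B = 1×12 = 12
= A = 48, B = 12

A = 48, B = 12


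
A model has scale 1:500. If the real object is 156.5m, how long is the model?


Model size = real / scale
= 156.5 / 500
= 0.3130 m

0.3130 m


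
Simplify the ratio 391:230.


GCD(391, 230) = 23
391/23 : 230/23
= 17:10

17:10


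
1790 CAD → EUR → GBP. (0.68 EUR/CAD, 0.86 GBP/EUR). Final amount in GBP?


Step 1: 1790 CAD × 0.68 = 1217.20 EUR
Step 2: 1217.20 EUR × 0.86 = 1046.79 GBP
Implied rate CAD→GBP = 0.68 × 0.86 = 0.5848
= 1046.79 GBP

1046.79 GBP


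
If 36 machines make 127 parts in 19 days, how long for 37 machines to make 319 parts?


Days ∝ work / workers, so d₂ = d₁ × (m₁/m₂) × (w₂/w₁)
Workers factor (inverse): 36/37 ≈ 0.9730
Work factor (direct): 319/127 ≈ 2.5118
d₂ = 19 × 36/37 × 319/127 = (19 × 36 × 319) / (37 × 127) = 218196/4699
≈ 46.43 days

46.43 days


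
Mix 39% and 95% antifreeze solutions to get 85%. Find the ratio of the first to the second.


Let x parts of 39% mix with y parts of 95%.
39x + 95y = 85(x + y)
39x + 95y = 85x + 85y
x(39 - 85) = y(85 - 95)
x/y = (95 - 85)/(85 - 39) = 10/46
Simplify: 5:23
= 5:23

5:23


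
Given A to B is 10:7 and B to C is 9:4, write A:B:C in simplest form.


Match B: multiply A:B by 9 → 90:63
Multiply B:C by 7 → 63:28
Combined: 90:63:28
GCD = 1
= 90:63:28

90:63:28


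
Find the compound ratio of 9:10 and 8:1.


Compound ratio = (9×8) : (10×1)
= 72:10
GCD = 2
= 36:5

36:5


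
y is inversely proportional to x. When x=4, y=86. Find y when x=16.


Inverse proportion: x × y = constant
k = 4 × 86 = 344
y₂ = k / 16 = 344 / 16
= 21.50

21.50


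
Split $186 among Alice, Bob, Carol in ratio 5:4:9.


Total parts = 5 + 4 + 9 = 18
Alice: 186 × 5/18 = 51.67
Bob: 186 × 4/18 = 41.33
Carol: 186 × 9/18 = 93.00
= Alice: $51.67, Bob: $41.33, Carol: $93.00

Alice: $51.67, Bob: $41.33, Carol: $93.00


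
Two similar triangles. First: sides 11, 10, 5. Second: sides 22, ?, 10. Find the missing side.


Scale factor = 22/11 = 2
Missing side = 10 × 2
= 20.0

20.0


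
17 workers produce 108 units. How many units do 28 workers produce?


Direct proportion: y/x = constant
k = 108/17 ≈ 6.3529
y₂ = k × 28 = 108 × 28 / 17 = 3024/17
≈ 177.88

177.88


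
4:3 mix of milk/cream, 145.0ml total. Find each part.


Total parts = 4 + 3 = 7
milk: 145.0 × 4/7 = 82.9ml
cream: 145.0 × 3/7 = 62.1ml
= 82.9ml and 62.1ml

82.9ml and 62.1ml


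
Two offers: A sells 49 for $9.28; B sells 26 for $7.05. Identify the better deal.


Deal A: $9.28/49 = $0.1894/unit
Deal B: $7.05/26 = $0.2712/unit
A is cheaper per unit
= Deal A

Deal A


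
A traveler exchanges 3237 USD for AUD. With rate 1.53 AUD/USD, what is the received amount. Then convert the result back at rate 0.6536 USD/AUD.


Amount × rate = 3237 × 1.53 = 4952.61 AUD
Round-trip: 4952.61 × 0.6536 = 3237.03 USD
= 4952.61 AUD, then 3237.03 USD

4952.61 AUD, then 3237.03 USD


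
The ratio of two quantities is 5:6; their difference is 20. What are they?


Let A = 5k, B = 6k.
6k - 5k = 20
1k = 20 → k = 20/1 = 20
A = 5×20 = 100, B = 6×20 = 120
= A = 100, B = 120

A = 100, B = 120


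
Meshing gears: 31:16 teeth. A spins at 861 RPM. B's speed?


Gear ratio = 31:16 = 31:16
RPM_B = RPM_A × (teeth_A / teeth_B)
= 861 × (31/16)
= 1668.2 RPM

1668.2 RPM


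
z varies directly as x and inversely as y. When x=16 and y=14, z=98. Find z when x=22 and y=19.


z = k·x/y
Solve for k using the known point: k = z·y/x = 98×14/16 = 1372/16 = 85.7500
Now evaluate at x=22, y=19:
z = k × 22 / 19 = (1372 × 22) / (16 × 19) = 30184/304
≈ 99.2895

99.2895


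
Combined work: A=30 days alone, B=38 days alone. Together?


Rate of A = 1/30 per day
Rate of B = 1/38 per day
Combined rate = 1/30 + 1/38 = 68/1140 ≈ 0.0596 per day
Days = 1 / combined rate = 1140/68
≈ 16.76 days

16.76 days


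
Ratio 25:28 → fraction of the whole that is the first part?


Total parts = 25 + 28 = 53
First part: 25/53 = 25/53
= 25/53

25/53


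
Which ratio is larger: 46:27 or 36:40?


46/27 = 1.7037
36/40 = 0.9000
1.7037 > 0.9000, so 46:27 is greater
= 46:27

46:27


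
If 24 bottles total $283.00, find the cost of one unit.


Unit rate = total / quantity
= 283.00 / 24
= $11.79 per unit

$11.79 per unit


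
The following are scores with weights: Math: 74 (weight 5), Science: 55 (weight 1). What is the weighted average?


Numerator = 74×5 + 55×1
= 370 + 55
= 425
Total weight = 6
Weighted avg = 425/6
= 70.83

70.83


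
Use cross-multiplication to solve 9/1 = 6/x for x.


Cross multiply: 9 × x = 1 × 6
9x = 6
x = 6 / 9
= 0.67

0.67


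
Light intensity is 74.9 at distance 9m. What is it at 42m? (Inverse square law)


I₁d₁² = I₂d₂²
I₂ = I₁ × (d₁/d₂)²
= 74.9 × (9/42)²
= 74.9 × 81/1764
= 6066.9/1764
≈ 3.4393

3.4393


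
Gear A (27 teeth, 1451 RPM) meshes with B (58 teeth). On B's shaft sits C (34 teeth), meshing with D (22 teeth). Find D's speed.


Stage 1: RPM_B = RPM_A × t_A/t_B = 1451 × 27/58 = 39177/58 ≈ 675.47
B and C share a shaft → RPM_C = RPM_B
Stage 2: RPM_D = RPM_C × t_C/t_D = RPM_A × (t_A×t_C)/(t_B×t_D)
Overall ratio = (27×34)/(58×22) = 918/1276
RPM_D = 1451 × 918/1276 = 1332018/1276
≈ 1043.90 RPM

1043.90 RPM


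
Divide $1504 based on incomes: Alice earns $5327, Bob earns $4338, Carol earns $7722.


Total income = 5327 + 4338 + 7722 = $17387
Alice: $1504 × 5327/17387 = $460.79
Bob: $1504 × 4338/17387 = $375.24
Carol: $1504 × 7722/17387 = $667.96
= Alice: $460.79, Bob: $375.24, Carol: $667.96

Alice: $460.79, Bob: $375.24, Carol: $667.96


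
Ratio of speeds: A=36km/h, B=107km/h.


Ratio = 36:107
GCD = 1
Simplified = 36:107
Time ratio (same distance) = 107:36
Speed ratio = 36:107

36:107


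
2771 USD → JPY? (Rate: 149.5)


Amount × rate = 2771 × 149.5
= 414264.50 JPY

414264.50 JPY


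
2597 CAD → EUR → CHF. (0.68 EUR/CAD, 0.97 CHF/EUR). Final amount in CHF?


Step 1: 2597 CAD × 0.68 = 1765.96 EUR
Step 2: 1765.96 EUR × 0.97 = 1712.98 CHF
Implied rate CAD→CHF = 0.68 × 0.97 = 0.6596
= 1712.98 CHF

1712.98 CHF


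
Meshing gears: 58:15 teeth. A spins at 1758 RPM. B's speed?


Gear ratio = 58:15 = 58:15
RPM_B = RPM_A × (teeth_A / teeth_B)
= 1758 × (58/15)
= 6797.6 RPM

6797.6 RPM


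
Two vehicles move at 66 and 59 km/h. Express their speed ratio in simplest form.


Ratio = 66:59
GCD = 1
Simplified = 66:59
Time ratio (same distance) = 59:66
Speed ratio = 66:59

66:59


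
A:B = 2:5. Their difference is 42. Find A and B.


Let A = 2k, B = 5k.
5k - 2k = 42
3k = 42 → k = 42/3 = 14
A = 2×14 = 28, B = 5×14 = 70
= A = 28, B = 70

A = 28, B = 70


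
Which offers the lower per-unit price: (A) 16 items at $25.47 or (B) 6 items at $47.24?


Deal A: $25.47/16 = $1.5919/unit
Deal B: $47.24/6 = $7.8733/unit
A is cheaper per unit
= Deal A

Deal A


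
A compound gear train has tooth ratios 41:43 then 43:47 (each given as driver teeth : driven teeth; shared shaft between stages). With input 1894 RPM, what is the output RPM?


Stage 1: RPM_B = RPM_A × t_A/t_B = 1894 × 41/43 = 77654/43 ≈ 1805.91
B and C share a shaft → RPM_C = RPM_B
Stage 2: RPM_D = RPM_C × t_C/t_D = RPM_A × (t_A×t_C)/(t_B×t_D)
Overall ratio = (41×43)/(43×47) = 1763/2021
RPM_D = 1894 × 1763/2021 = 3339122/2021
≈ 1652.21 RPM

1652.21 RPM


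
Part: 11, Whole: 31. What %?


Percentage = (part / whole) × 100
= (11 / 31) × 100
≈ 35.48%

35.48%


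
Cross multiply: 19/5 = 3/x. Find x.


Cross multiply: 19 × x = 5 × 3
19x = 15
x = 15 / 19
= 0.79

0.79


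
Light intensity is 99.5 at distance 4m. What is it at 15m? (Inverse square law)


I₁d₁² = I₂d₂²
I₂ = I₁ × (d₁/d₂)²
= 99.5 × (4/15)²
= 99.5 × 16/225
= 1592/225
≈ 7.0756

7.0756


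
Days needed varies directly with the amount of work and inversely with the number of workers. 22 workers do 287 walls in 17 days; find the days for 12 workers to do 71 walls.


Days ∝ work / workers, so d₂ = d₁ × (m₁/m₂) × (w₂/w₁)
Workers factor (inverse): 22/12 ≈ 1.8333
Work factor (direct): 71/287 ≈ 0.2474
d₂ = 17 × 22/12 × 71/287 = (17 × 22 × 71) / (12 × 287) = 26554/3444
≈ 7.71 days

7.71 days


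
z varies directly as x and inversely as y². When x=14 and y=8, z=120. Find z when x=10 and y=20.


z = k·x/y²
Solve for k using the known point: k = z·y²/x = 120×64/14 = 7680/14 ≈ 548.5714
Now evaluate at x=10, y=20:
z = k × 10 / 400 = (7680 × 10) / (14 × 400) = 76800/5600
≈ 13.7143

13.7143


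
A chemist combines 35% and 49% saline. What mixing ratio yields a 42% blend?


Let x parts of 35% mix with y parts of 49%.
35x + 49y = 42(x + y)
35x + 49y = 42x + 42y
x(35 - 42) = y(42 - 49)
x/y = (49 - 42)/(42 - 35) = 7/7
Simplify: 1:1
= 1:1

1:1


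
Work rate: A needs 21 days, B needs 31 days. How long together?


Rate of A = 1/21 per day
Rate of B = 1/31 per day
Combined rate = 1/21 + 1/31 = 52/651 ≈ 0.0799 per day
Days = 1 / combined rate = 651/52
≈ 12.52 days

12.52 days


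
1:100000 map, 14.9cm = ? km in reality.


Real distance = map distance × scale
= 14.9cm × 100000
= 1490000 cm = 14900.0 m
= 14.900 km

14.900 km


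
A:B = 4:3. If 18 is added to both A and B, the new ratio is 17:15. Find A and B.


Let A = 4k, B = 3k.
(4k + 18) / (3k + 18) = 17/15
Cross-multiply: 15(4k + 18) = 17(3k + 18)
60k + 270 = 51k + 306
60k - 51k = 306 - 270
9k = 36
k = 36/9 = 4
A = 4×4 = 16, B = 3×4 = 12
= A = 16, B = 12

A = 16, B = 12


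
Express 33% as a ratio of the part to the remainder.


33% means 33 parts out of 100; remainder = 67
Part : remainder = 33:67
GCD = 1
= 33:67

33:67


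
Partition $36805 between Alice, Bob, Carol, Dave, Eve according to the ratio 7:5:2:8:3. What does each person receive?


Total parts = 7 + 5 + 2 + 8 + 3 = 25
Alice: 36805 × 7/25 = 10305.40
Bob: 36805 × 5/25 = 7361.00
Carol: 36805 × 2/25 = 2944.40
Dave: 36805 × 8/25 = 11777.60
Eve: 36805 × 3/25 = 4416.60
= Alice: $10305.40, Bob: $7361.00, Carol: $2944.40, Dave: $11777.60, Eve: $4416.60

Alice: $10305.40, Bob: $7361.00, Carol: $2944.40, Dave: $11777.60, Eve: $4416.60


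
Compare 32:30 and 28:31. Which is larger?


32/30 = 1.0667
28/31 = 0.9032
1.0667 > 0.9032, so 32:30 is greater
= 32:30

32:30


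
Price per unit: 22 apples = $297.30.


Unit rate = total / quantity
= 297.30 / 22
= $13.51 per unit

$13.51 per unit


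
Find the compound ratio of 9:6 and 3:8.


Compound ratio = (9×3) : (6×8)
= 27:48
GCD = 3
= 9:16

9:16


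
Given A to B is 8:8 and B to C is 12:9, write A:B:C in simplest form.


Match B: multiply A:B by 12 → 96:96
Multiply B:C by 8 → 96:72
Combined: 96:96:72
GCD = 24
= 4:4:3

4:4:3


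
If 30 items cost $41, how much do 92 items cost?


Direct proportion: y/x = constant
k = 41/30 ≈ 1.3667
y₂ = k × 92 = 41 × 92 / 30 = 3772/30
≈ 125.73

125.73


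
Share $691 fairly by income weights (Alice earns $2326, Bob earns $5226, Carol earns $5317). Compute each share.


Total income = 2326 + 5226 + 5317 = $12869
Alice: $691 × 2326/12869 = $124.89
Bob: $691 × 5226/12869 = $280.61
Carol: $691 × 5317/12869 = $285.50
= Alice: $124.89, Bob: $280.61, Carol: $285.50

Alice: $124.89, Bob: $280.61, Carol: $285.50


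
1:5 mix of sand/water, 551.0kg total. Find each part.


Total parts = 1 + 5 = 6
sand: 551.0 × 1/6 = 91.8kg
water: 551.0 × 5/6 = 459.2kg
= 91.8kg and 459.2kg

91.8kg and 459.2kg


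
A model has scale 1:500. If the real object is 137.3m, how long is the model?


Model size = real / scale
= 137.3 / 500
= 0.2746 m

0.2746 m


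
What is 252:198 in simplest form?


GCD(252, 198) = 18
252/18 : 198/18
= 14:11

14:11


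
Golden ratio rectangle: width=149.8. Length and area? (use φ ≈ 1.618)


φ = (1 + √5) / 2 ≈ 1.618
Length = width × φ = 149.8 × 1.618 = 242.3764
≈ 242.38
Area = width × length = 149.8 × 242.3764 = 36307.98472 ≈ 36307.98
= Length: 242.38, Area: 36307.98

Length: 242.38, Area: 36307.98


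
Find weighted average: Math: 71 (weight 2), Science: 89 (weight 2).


Numerator = 71×2 + 89×2
= 142 + 178
= 320
Total weight = 4
Weighted avg = 320/4
= 80.00

80.00


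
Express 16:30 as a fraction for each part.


Total parts = 16 + 30 = 46
First part: 16/46 = 8/23
Second part: 30/46 = 15/23
= 8/23 and 15/23

8/23 and 15/23


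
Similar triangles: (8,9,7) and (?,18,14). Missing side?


Scale factor = 18/9 = 2
Missing side = 8 × 2
= 16.0

16.0


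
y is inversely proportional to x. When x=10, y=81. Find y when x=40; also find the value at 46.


Inverse proportion: x × y = constant
k = 10 × 81 = 810
At x=40: k/40 = 20.25
At x=46: k/46 = 17.61
= 20.25 and 17.61

20.25 and 17.61


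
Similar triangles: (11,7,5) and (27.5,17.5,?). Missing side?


Scale factor = 27.5/11 = 2.5
Missing side = 5 × 2.5
= 12.5

12.5


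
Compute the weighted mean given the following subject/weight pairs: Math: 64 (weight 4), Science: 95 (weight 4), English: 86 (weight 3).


Numerator = 64×4 + 95×4 + 86×3
= 256 + 380 + 258
= 894
Total weight = 11
Weighted avg = 894/11
= 81.27

81.27


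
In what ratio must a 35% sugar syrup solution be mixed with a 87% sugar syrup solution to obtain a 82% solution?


Let x parts of 35% mix with y parts of 87%.
35x + 87y = 82(x + y)
35x + 87y = 82x + 82y
x(35 - 82) = y(82 - 87)
x/y = (87 - 82)/(82 - 35) = 5/47
Simplify: 5:47
= 5:47

5:47


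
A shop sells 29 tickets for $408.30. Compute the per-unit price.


Unit rate = total / quantity
= 408.30 / 29
= $14.08 per unit

$14.08 per unit


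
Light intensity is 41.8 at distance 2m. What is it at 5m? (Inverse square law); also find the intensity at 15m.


I₁d₁² = I₂d₂²
I at 5m = 41.8 × (2/5)² = 41.8 × 4/25 = 167.2/25 = 6.6880
I at 15m = 41.8 × (2/15)² = 41.8 × 4/225 = 167.2/225 ≈ 0.7431
= 6.6880 and 0.7431

6.6880 and 0.7431


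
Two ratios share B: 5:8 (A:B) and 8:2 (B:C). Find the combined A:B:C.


Match B: multiply A:B by 8 → 40:64
Multiply B:C by 8 → 64:16
Combined: 40:64:16
GCD = 8
= 5:8:2

5:8:2


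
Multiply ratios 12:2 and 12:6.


Compound ratio = (12×12) : (2×6)
= 144:12
GCD = 12
= 12:1

12:1


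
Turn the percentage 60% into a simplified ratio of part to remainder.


60% means 60 parts out of 100; remainder = 40
Part : remainder = 60:40
GCD = 20
= 3:2

3:2


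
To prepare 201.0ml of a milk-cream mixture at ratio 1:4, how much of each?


Total parts = 1 + 4 = 5
milk: 201.0 × 1/5 = 40.2ml
cream: 201.0 × 4/5 = 160.8ml
= 40.2ml and 160.8ml

40.2ml and 160.8ml


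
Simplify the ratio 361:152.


GCD(361, 152) = 19
361/19 : 152/19
= 19:8

19:8


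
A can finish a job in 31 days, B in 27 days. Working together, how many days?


Rate of A = 1/31 per day
Rate of B = 1/27 per day
Combined rate = 1/31 + 1/27 = 58/837 ≈ 0.0693 per day
Days = 1 / combined rate = 837/58
≈ 14.43 days

14.43 days


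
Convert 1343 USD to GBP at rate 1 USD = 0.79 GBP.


Amount × rate = 1343 × 0.79
= 1060.97 GBP

1060.97 GBP


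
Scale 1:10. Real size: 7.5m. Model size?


Model size = real / scale
= 7.5 / 10
= 0.7500 m

0.7500 m


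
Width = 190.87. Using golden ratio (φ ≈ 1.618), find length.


φ = (1 + √5) / 2 ≈ 1.618
Length = width × φ = 190.87 × 1.618 = 308.82766
≈ 308.83

308.83


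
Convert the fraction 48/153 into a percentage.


Percentage = (part / whole) × 100
= (48 / 153) × 100
≈ 31.37%

31.37%


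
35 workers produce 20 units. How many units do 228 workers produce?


Direct proportion: y/x = constant
k = 20/35 ≈ 0.5714
y₂ = k × 228 = 20 × 228 / 35 = 4560/35
≈ 130.29

130.29


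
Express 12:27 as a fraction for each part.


Total parts = 12 + 27 = 39
First part: 12/39 = 4/13
Second part: 27/39 = 9/13
= 4/13 and 9/13

4/13 and 9/13


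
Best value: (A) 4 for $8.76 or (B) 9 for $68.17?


Deal A: $8.76/4 = $2.1900/unit
Deal B: $68.17/9 = $7.5744/unit
A is cheaper per unit
= Deal A

Deal A


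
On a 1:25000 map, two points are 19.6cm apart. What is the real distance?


Real distance = map distance × scale
= 19.6cm × 25000
= 490000 cm = 4900.0 m
= 4.900 km

4.900 km


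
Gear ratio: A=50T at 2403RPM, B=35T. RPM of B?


Gear ratio = 50:35 = 10:7
RPM_B = RPM_A × (teeth_A / teeth_B)
= 2403 × (50/35)
= 3432.9 RPM

3432.9 RPM


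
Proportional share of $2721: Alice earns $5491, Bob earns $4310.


Total income = 5491 + 4310 = $9801
Alice: $2721 × 5491/9801 = $1524.44
Bob: $2721 × 4310/9801 = $1196.56
= Alice: $1524.44, Bob: $1196.56

Alice: $1524.44, Bob: $1196.56


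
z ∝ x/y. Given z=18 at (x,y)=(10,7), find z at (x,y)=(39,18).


z = k·x/y
Solve for k using the known point: k = z·y/x = 18×7/10 = 126/10 = 12.6000
Now evaluate at x=39, y=18:
z = k × 39 / 18 = (126 × 39) / (10 × 18) = 4914/180
= 27.3000

27.3000


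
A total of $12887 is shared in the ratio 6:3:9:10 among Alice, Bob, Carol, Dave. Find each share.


Total parts = 6 + 3 + 9 + 10 = 28
Alice: 12887 × 6/28 = 2761.50
Bob: 12887 × 3/28 = 1380.75
Carol: 12887 × 9/28 = 4142.25
Dave: 12887 × 10/28 = 4602.50
= Alice: $2761.50, Bob: $1380.75, Carol: $4142.25, Dave: $4602.50

Alice: $2761.50, Bob: $1380.75, Carol: $4142.25, Dave: $4602.50
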